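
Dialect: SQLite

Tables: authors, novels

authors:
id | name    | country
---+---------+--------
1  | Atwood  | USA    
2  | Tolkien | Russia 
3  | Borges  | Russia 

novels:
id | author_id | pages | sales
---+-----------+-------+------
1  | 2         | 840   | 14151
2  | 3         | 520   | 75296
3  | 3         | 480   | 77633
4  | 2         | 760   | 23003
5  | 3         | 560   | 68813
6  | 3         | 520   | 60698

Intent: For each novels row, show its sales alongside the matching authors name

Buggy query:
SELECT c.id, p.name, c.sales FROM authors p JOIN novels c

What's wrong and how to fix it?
Bug: Missing join condition: each novels row is matched to all authors rows instead of just its own

Fix: Specify the join condition linking the foreign key to the parent id

Corrected query:
SELECT c.id, p.name, c.sales FROM authors p JOIN novels c ON c.author_id = p.id

Result:
id | name    | sales
---+---------+------
1  | Tolkien | 14151
2  | Borges  | 75296
3  | Borges  | 77633
4  | Tolkien | 23003
5  | Borges  | 68813
6  | Borges  | 60698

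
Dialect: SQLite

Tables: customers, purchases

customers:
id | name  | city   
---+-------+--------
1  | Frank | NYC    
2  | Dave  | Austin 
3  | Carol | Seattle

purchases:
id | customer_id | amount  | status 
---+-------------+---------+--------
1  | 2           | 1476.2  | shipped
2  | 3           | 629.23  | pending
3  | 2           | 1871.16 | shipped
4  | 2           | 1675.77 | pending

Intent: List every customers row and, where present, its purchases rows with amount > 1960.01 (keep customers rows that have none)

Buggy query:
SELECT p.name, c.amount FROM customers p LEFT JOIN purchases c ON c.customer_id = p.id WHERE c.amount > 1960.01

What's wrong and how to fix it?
Bug: A WHERE condition on the right-hand table after LEFT JOIN drops unmatched parents

Fix: Move the right-table condition into the ON clause so unmatched parents are kept

Corrected query:
SELECT p.name, c.amount FROM customers p LEFT JOIN purchases c ON c.customer_id = p.id AND c.amount > 1960.01

Result:
name  | amount
------+-------
Frank | NULL  
Dave  | NULL  
Carol | NULL  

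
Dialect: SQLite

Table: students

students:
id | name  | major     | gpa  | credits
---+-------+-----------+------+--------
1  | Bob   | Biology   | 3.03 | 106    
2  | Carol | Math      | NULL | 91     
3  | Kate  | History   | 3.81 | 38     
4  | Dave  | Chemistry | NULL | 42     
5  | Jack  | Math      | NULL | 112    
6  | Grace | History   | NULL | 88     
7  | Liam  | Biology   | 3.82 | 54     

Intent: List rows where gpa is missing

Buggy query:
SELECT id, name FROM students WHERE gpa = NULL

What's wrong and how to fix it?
Bug: Comparing to NULL with '=' never matches; NULL = NULL is unknown, not true

Fix: Replace '= NULL' with 'IS NULL'

Corrected query:
SELECT id, name FROM students WHERE gpa IS NULL

Result:
id | name 
---+------
2  | Carol
4  | Dave 
5  | Jack 
6  | Grace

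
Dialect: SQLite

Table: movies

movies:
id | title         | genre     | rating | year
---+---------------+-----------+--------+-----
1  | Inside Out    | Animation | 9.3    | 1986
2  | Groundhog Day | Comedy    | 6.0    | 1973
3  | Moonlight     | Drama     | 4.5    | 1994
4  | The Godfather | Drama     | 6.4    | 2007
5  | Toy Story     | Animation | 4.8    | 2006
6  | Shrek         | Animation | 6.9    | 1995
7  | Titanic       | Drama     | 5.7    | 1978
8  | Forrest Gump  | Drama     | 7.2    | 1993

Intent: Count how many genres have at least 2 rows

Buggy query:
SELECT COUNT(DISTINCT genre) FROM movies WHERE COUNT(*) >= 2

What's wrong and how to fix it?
Bug: COUNT(*) cannot appear in WHERE; the per-group count doesn't exist yet

Fix: Group first with HAVING COUNT(*) >= 2, then COUNT the resulting groups

Corrected query:
SELECT COUNT(*) FROM (SELECT genre FROM movies GROUP BY genre HAVING COUNT(*) >= 2)

Result:
COUNT(*)
--------
2       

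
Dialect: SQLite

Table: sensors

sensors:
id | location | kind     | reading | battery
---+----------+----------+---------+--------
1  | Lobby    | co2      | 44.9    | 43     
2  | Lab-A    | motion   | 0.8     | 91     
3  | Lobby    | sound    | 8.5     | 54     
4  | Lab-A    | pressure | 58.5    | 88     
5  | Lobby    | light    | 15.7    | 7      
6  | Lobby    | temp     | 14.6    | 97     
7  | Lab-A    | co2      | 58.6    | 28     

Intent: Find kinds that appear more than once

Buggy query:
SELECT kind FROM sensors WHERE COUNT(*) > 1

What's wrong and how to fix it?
Bug: WHERE can't reference COUNT(*); aggregates are computed after WHERE

Fix: Group first, then use HAVING for the count condition

Corrected query:
SELECT kind FROM sensors GROUP BY kind HAVING COUNT(*) > 1

Result:
kind
----
co2 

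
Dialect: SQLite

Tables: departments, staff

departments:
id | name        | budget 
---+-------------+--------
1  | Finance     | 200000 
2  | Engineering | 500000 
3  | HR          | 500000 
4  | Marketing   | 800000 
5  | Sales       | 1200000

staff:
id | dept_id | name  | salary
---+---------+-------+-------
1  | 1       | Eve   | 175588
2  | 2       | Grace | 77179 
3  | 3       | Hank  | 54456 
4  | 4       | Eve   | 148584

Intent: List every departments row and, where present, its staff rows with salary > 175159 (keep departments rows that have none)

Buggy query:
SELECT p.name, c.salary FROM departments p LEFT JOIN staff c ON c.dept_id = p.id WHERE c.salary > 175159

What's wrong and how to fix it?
Bug: Filtering c.salary in WHERE discards the NULL rows produced by LEFT JOIN, turning it into an inner join

Fix: Move the right-table condition into the ON clause so unmatched parents are kept

Corrected query:
SELECT p.name, c.salary FROM departments p LEFT JOIN staff c ON c.dept_id = p.id AND c.salary > 175159

Result:
name        | salary
------------+-------
Finance     | 175588
Engineering | NULL  
HR          | NULL  
Marketing   | NULL  
Sales       | NULL  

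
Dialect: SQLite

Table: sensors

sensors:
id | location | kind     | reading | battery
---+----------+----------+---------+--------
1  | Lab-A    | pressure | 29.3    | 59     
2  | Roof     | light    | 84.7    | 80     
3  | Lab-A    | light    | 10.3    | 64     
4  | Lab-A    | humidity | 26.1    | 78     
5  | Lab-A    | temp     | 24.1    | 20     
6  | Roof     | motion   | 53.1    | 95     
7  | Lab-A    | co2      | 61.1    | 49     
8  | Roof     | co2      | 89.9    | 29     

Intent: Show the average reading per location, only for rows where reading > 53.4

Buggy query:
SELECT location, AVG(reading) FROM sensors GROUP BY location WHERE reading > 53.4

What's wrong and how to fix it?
Bug: WHERE cannot follow GROUP BY

Fix: Move the WHERE clause before GROUP BY

Corrected query:
SELECT location, AVG(reading) FROM sensors WHERE reading > 53.4 GROUP BY location

Result:
location | AVG(reading)
---------+-------------
Lab-A    | 61.1        
Roof     | 87.3        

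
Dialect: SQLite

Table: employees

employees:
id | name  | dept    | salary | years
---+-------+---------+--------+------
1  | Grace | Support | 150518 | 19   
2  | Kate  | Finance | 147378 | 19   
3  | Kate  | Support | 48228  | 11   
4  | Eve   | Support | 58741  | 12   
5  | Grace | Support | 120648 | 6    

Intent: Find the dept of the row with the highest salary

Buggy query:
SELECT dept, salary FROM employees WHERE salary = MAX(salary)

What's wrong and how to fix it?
Bug: MAX(salary) is an aggregate and cannot be used directly in WHERE

Fix: Use a subquery: WHERE salary = (SELECT MAX(salary) FROM employees)

Corrected query:
SELECT dept, salary FROM employees WHERE salary = (SELECT MAX(salary) FROM employees)

Result:
dept    | salary
--------+-------
Support | 150518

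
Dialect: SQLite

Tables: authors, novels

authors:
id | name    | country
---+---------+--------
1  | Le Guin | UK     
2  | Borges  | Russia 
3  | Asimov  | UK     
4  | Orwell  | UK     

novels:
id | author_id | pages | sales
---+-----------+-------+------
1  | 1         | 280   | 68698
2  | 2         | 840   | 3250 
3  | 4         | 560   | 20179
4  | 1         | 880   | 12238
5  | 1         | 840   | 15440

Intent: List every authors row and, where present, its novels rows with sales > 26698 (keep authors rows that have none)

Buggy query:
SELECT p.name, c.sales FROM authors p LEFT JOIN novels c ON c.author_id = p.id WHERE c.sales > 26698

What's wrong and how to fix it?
Bug: A WHERE condition on the right-hand table after LEFT JOIN drops unmatched parents

Fix: Put 'c.sales > 26698' in the JOIN's ON clause instead of WHERE

Corrected query:
SELECT p.name, c.sales FROM authors p LEFT JOIN novels c ON c.author_id = p.id AND c.sales > 26698

Result:
name    | sales
--------+------
Le Guin | 68698
Borges  | NULL 
Asimov  | NULL 
Orwell  | NULL 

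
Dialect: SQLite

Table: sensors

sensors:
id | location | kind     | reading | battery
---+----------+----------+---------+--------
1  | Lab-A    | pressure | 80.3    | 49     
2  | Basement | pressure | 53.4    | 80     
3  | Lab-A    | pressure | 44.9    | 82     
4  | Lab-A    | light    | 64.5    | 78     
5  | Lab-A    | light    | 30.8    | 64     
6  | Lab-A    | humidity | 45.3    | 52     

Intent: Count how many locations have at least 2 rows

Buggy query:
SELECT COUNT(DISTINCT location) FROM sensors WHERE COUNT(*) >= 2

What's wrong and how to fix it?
Bug: WHERE filters individual rows, not groups, so a group-level COUNT is invalid there

Fix: Group first with HAVING COUNT(*) >= 2, then COUNT the resulting groups

Corrected query:
SELECT COUNT(*) FROM (SELECT location FROM sensors GROUP BY location HAVING COUNT(*) >= 2)

Result:
COUNT(*)
--------
1       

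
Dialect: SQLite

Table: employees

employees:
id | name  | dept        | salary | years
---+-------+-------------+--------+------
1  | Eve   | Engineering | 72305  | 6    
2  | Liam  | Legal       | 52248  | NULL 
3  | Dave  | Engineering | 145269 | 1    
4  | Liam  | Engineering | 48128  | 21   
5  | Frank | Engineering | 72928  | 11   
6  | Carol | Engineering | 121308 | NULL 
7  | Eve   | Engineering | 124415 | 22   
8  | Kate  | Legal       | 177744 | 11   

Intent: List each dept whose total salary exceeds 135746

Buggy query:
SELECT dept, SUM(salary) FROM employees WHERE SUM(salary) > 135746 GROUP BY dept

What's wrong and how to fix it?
Bug: Aggregate functions cannot appear in a WHERE clause

Fix: Use HAVING (which filters groups after aggregation) instead of WHERE

Corrected query:
SELECT dept, SUM(salary) FROM employees GROUP BY dept HAVING SUM(salary) > 135746

Result:
dept        | SUM(salary)
------------+------------
Engineering | 584353     
Legal       | 229992     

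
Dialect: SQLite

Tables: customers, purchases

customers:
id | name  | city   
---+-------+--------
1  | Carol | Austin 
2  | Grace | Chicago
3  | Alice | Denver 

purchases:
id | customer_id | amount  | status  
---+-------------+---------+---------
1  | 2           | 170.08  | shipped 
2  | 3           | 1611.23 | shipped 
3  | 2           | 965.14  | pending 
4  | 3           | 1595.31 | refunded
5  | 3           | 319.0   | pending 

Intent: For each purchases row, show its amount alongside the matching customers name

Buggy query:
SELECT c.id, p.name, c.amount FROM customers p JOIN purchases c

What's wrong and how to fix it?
Bug: Missing join condition: each purchases row is matched to all customers rows instead of just its own

Fix: Add ON c.customer_id = p.id to the JOIN

Corrected query:
SELECT c.id, p.name, c.amount FROM customers p JOIN purchases c ON c.customer_id = p.id

Result:
id | name  | amount 
---+-------+--------
1  | Grace | 170.08 
2  | Alice | 1611.23
3  | Grace | 965.14 
4  | Alice | 1595.31
5  | Alice | 319    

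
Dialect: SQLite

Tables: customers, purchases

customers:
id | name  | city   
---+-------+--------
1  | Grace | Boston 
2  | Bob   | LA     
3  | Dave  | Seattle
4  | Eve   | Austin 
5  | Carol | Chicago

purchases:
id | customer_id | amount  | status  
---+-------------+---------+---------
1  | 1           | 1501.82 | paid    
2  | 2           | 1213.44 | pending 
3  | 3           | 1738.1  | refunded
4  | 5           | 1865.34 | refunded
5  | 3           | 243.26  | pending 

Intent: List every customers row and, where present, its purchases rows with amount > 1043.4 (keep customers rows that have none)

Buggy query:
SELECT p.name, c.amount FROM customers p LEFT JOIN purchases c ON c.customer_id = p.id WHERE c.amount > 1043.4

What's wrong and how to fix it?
Bug: A WHERE condition on the right-hand table after LEFT JOIN drops unmatched parents

Fix: Put 'c.amount > 1043.4' in the JOIN's ON clause instead of WHERE

Corrected query:
SELECT p.name, c.amount FROM customers p LEFT JOIN purchases c ON c.customer_id = p.id AND c.amount > 1043.4

Result:
name  | amount 
------+--------
Grace | 1501.82
Bob   | 1213.44
Dave  | 1738.1 
Eve   | NULL   
Carol | 1865.34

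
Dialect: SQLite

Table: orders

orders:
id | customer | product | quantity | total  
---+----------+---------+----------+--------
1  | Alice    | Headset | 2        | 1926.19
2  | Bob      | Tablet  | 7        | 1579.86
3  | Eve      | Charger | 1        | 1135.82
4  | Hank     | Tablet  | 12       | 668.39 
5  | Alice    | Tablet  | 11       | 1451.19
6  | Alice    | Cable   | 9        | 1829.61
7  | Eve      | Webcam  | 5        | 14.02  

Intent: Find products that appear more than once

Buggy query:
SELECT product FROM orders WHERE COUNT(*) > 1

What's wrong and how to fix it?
Bug: COUNT(*) is an aggregate and cannot be used in WHERE

Fix: GROUP BY product, then filter groups with HAVING COUNT(*) > 1

Corrected query:
SELECT product FROM orders GROUP BY product HAVING COUNT(*) > 1

Result:
product
-------
Tablet 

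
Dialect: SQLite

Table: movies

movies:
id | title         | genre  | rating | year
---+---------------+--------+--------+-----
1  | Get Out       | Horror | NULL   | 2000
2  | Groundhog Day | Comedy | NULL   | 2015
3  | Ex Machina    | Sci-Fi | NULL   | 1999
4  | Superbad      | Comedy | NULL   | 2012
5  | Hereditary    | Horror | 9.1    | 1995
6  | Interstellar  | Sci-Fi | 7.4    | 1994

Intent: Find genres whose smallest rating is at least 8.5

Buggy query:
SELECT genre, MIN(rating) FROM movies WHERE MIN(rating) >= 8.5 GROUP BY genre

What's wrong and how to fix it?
Bug: Aggregates like MIN are computed per group after WHERE runs

Fix: Use HAVING for the per-group MIN condition

Corrected query:
SELECT genre, MIN(rating) FROM movies GROUP BY genre HAVING MIN(rating) >= 8.5

Result:
genre  | MIN(rating)
-------+------------
Horror | 9.1        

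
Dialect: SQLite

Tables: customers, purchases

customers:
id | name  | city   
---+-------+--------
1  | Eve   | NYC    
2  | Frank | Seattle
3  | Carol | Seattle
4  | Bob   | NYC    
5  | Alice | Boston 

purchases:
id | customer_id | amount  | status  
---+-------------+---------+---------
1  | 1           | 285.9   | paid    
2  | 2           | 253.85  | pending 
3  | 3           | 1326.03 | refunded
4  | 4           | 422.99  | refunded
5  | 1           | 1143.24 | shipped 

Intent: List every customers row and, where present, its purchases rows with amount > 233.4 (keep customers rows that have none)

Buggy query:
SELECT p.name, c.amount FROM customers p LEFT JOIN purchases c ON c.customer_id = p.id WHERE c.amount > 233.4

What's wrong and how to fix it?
Bug: A WHERE condition on the right-hand table after LEFT JOIN drops unmatched parents

Fix: Move the right-table condition into the ON clause so unmatched parents are kept

Corrected query:
SELECT p.name, c.amount FROM customers p LEFT JOIN purchases c ON c.customer_id = p.id AND c.amount > 233.4

Result:
name  | amount 
------+--------
Eve   | 285.9  
Eve   | 1143.24
Frank | 253.85 
Carol | 1326.03
Bob   | 422.99 
Alice | NULL   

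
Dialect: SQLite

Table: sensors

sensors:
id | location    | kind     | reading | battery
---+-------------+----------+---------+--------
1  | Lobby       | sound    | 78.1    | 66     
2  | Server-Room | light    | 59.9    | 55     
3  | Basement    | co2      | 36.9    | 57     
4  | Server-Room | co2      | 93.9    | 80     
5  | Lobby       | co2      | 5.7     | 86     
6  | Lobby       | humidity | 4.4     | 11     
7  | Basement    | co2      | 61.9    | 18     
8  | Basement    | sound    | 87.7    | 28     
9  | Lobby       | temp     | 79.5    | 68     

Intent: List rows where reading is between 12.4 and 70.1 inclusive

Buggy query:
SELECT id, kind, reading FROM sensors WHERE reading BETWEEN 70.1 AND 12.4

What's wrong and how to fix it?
Bug: BETWEEN expects the lower bound first; with 70.1 AND 12.4 the range is empty

Fix: Write BETWEEN 12.4 AND 70.1

Corrected query:
SELECT id, kind, reading FROM sensors WHERE reading BETWEEN 12.4 AND 70.1

Result:
id | kind  | reading
---+-------+--------
2  | light | 59.9   
3  | co2   | 36.9   
7  | co2   | 61.9   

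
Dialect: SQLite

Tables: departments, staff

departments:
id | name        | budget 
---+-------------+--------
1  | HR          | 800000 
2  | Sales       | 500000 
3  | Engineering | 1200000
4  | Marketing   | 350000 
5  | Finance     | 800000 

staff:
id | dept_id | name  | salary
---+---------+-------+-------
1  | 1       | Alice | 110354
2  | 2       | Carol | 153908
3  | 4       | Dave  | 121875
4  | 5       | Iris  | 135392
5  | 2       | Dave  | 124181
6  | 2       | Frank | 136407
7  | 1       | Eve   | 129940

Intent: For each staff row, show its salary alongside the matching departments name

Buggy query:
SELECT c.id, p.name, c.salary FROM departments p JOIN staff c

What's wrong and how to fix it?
Bug: JOIN with no ON clause produces a cartesian product; every staff row pairs with every departments row

Fix: Specify the join condition linking the foreign key to the parent id

Corrected query:
SELECT c.id, p.name, c.salary FROM departments p JOIN staff c ON c.dept_id = p.id

Result:
id | name      | salary
---+-----------+-------
1  | HR        | 110354
2  | Sales     | 153908
3  | Marketing | 121875
4  | Finance   | 135392
5  | Sales     | 124181
6  | Sales     | 136407
7  | HR        | 129940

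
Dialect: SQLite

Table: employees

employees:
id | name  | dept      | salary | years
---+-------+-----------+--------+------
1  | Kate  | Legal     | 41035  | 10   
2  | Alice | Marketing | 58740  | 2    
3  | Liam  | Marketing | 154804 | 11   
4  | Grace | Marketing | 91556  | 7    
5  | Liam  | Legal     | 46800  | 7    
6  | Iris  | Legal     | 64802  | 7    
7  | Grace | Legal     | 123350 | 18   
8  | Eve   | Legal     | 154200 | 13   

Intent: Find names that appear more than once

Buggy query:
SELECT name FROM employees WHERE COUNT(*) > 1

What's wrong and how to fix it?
Bug: COUNT(*) is an aggregate and cannot be used in WHERE

Fix: GROUP BY name, then filter groups with HAVING COUNT(*) > 1

Corrected query:
SELECT name FROM employees GROUP BY name HAVING COUNT(*) > 1

Result:
name 
-----
Grace
Liam 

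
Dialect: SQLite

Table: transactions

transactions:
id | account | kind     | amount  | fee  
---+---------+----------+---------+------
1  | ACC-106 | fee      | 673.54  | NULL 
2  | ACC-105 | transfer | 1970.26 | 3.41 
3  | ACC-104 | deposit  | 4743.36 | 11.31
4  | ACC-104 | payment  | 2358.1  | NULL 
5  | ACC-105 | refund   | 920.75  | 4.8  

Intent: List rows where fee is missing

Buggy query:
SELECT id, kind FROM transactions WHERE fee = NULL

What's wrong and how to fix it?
Bug: Comparing to NULL with '=' never matches; NULL = NULL is unknown, not true

Fix: Use IS NULL to test for NULL

Corrected query:
SELECT id, kind FROM transactions WHERE fee IS NULL

Result:
id | kind   
---+--------
1  | fee    
4  | payment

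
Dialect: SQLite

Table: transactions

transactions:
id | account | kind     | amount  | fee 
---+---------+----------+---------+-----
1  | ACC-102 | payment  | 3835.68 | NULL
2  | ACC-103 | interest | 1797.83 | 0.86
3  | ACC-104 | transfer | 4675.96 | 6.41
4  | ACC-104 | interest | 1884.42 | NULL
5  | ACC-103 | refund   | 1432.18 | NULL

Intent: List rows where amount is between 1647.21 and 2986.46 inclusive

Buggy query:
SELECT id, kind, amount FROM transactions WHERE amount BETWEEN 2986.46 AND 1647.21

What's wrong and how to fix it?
Bug: BETWEEN expects the lower bound first; with 2986.46 AND 1647.21 the range is empty

Fix: Write BETWEEN 1647.21 AND 2986.46

Corrected query:
SELECT id, kind, amount FROM transactions WHERE amount BETWEEN 1647.21 AND 2986.46

Result:
id | kind     | amount 
---+----------+--------
2  | interest | 1797.83
4  | interest | 1884.42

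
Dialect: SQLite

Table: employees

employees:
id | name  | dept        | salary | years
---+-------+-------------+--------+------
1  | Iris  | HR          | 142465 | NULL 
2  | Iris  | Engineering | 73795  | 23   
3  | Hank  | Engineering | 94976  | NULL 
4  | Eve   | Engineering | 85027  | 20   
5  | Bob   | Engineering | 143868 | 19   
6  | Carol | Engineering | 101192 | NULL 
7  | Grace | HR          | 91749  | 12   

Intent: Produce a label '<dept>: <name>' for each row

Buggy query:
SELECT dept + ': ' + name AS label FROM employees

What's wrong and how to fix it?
Bug: SQLite uses || for string concatenation; + coerces text to numbers (yielding 0)

Fix: Use the || operator for string concatenation

Corrected query:
SELECT dept || ': ' || name AS label FROM employees

Result:
label             
------------------
HR: Iris          
Engineering: Iris 
Engineering: Hank 
Engineering: Eve  
Engineering: Bob  
Engineering: Carol
HR: Grace         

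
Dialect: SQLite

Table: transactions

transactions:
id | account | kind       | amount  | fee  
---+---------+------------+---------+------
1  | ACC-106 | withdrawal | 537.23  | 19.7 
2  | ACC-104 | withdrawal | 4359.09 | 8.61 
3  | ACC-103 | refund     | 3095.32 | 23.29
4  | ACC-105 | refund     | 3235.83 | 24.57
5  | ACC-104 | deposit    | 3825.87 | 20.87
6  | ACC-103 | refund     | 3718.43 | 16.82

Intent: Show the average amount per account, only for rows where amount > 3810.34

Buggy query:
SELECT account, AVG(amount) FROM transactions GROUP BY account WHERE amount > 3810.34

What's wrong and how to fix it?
Bug: Row-level WHERE must come before GROUP BY in the clause order

Fix: Place WHERE between FROM and GROUP BY

Corrected query:
SELECT account, AVG(amount) FROM transactions WHERE amount > 3810.34 GROUP BY account

Result:
account | AVG(amount)
--------+------------
ACC-104 | 4092.48    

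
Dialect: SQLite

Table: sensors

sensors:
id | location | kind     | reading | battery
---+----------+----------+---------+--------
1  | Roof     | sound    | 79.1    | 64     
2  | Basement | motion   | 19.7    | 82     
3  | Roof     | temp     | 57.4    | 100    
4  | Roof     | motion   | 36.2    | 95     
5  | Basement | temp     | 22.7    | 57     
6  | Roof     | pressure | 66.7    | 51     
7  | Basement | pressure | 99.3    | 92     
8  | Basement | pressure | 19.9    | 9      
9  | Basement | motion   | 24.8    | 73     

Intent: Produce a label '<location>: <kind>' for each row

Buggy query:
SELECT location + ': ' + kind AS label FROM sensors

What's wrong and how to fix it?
Bug: SQLite uses || for string concatenation; + coerces text to numbers (yielding 0)

Fix: Replace + with || to concatenate text

Corrected query:
SELECT location || ': ' || kind AS label FROM sensors

Result:
label             
------------------
Roof: sound       
Basement: motion  
Roof: temp        
Roof: motion      
Basement: temp    
Roof: pressure    
Basement: pressure
Basement: pressure
Basement: motion  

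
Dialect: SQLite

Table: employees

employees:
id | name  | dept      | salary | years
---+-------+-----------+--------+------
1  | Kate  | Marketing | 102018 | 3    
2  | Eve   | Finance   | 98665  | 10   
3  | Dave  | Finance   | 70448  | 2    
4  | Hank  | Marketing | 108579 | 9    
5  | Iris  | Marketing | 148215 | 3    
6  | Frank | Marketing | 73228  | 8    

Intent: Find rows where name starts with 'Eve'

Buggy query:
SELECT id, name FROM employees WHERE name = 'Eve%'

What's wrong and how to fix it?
Bug: '=' compares the literal string including the % character; pattern matching needs LIKE

Fix: Use LIKE for wildcard pattern matching

Corrected query:
SELECT id, name FROM employees WHERE name LIKE 'Eve%'

Result:
id | name
---+-----
2  | Eve 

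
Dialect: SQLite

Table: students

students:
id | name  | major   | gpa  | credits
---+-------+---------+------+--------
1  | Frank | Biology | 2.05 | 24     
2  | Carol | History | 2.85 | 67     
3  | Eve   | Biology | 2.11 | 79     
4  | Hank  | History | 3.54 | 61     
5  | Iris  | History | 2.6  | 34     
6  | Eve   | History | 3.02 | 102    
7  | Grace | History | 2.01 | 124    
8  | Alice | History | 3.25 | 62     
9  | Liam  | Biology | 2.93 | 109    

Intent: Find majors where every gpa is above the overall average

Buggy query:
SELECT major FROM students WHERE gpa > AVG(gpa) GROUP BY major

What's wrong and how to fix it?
Bug: WHERE evaluates per row before aggregation, so AVG() is unavailable

Fix: Compute the overall average in a scalar subquery and compare each group's MIN against it in HAVING

Corrected query:
SELECT major FROM students GROUP BY major HAVING MIN(gpa) > (SELECT AVG(gpa) FROM students)

Result:
(no rows)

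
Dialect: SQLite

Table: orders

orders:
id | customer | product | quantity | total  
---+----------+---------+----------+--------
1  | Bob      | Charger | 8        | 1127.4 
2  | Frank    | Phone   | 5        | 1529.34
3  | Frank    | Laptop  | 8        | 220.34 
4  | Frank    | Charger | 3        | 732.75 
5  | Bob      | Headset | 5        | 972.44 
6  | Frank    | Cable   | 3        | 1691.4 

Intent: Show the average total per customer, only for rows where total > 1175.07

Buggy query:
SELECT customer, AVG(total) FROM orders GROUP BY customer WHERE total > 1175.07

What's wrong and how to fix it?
Bug: Row-level WHERE must come before GROUP BY in the clause order

Fix: Move the WHERE clause before GROUP BY

Corrected query:
SELECT customer, AVG(total) FROM orders WHERE total > 1175.07 GROUP BY customer

Result:
customer | AVG(total)
---------+-----------
Frank    | 1610.37   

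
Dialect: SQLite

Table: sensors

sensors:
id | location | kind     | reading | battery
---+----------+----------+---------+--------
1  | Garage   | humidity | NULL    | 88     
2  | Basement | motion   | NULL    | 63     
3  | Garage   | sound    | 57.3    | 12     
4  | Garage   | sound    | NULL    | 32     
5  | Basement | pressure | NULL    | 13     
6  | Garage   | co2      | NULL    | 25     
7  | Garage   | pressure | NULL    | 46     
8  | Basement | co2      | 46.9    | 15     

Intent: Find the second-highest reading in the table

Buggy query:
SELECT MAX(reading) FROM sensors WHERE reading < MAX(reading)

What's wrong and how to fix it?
Bug: The inner MAX is an aggregate inside WHERE, which is not allowed

Fix: Put the inner MAX in a scalar subquery

Corrected query:
SELECT MAX(reading) FROM sensors WHERE reading < (SELECT MAX(reading) FROM sensors)

Result:
MAX(reading)
------------
46.9        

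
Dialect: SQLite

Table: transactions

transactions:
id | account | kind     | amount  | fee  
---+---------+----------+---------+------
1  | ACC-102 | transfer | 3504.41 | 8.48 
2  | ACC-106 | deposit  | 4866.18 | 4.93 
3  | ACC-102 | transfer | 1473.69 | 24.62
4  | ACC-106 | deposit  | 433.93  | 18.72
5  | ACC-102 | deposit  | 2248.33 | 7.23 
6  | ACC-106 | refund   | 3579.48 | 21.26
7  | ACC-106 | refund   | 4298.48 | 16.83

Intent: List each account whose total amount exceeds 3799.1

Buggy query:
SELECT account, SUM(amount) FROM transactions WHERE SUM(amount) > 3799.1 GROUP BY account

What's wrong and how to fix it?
Bug: Aggregate functions cannot appear in a WHERE clause

Fix: Use HAVING (which filters groups after aggregation) instead of WHERE

Corrected query:
SELECT account, SUM(amount) FROM transactions GROUP BY account HAVING SUM(amount) > 3799.1

Result:
account | SUM(amount)
--------+------------
ACC-102 | 7226.43    
ACC-106 | 13178.07   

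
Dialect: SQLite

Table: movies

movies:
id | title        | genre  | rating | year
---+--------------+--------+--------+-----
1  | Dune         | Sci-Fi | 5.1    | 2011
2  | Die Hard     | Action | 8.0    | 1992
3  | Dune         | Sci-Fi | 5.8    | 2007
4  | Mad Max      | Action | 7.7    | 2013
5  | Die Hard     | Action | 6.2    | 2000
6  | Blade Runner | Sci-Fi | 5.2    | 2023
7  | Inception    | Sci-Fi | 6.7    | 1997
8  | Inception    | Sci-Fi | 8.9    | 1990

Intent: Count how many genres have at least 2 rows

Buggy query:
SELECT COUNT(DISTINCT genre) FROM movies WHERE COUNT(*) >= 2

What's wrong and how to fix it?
Bug: COUNT(*) cannot appear in WHERE; the per-group count doesn't exist yet

Fix: Use a subquery that GROUPs and filters with HAVING, then count its rows

Corrected query:
SELECT COUNT(*) FROM (SELECT genre FROM movies GROUP BY genre HAVING COUNT(*) >= 2)

Result:
COUNT(*)
--------
2       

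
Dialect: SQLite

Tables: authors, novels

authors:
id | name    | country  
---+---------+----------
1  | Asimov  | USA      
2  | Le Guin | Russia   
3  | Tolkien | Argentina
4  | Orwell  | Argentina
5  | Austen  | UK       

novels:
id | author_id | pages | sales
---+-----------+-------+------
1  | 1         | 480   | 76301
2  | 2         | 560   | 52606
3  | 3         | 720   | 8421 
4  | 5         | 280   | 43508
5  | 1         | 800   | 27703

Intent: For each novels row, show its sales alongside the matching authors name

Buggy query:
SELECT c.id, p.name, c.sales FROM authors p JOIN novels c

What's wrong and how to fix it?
Bug: JOIN with no ON clause produces a cartesian product; every novels row pairs with every authors row

Fix: Specify the join condition linking the foreign key to the parent id

Corrected query:
SELECT c.id, p.name, c.sales FROM authors p JOIN novels c ON c.author_id = p.id

Result:
id | name    | sales
---+---------+------
1  | Asimov  | 76301
2  | Le Guin | 52606
3  | Tolkien | 8421 
4  | Austen  | 43508
5  | Asimov  | 27703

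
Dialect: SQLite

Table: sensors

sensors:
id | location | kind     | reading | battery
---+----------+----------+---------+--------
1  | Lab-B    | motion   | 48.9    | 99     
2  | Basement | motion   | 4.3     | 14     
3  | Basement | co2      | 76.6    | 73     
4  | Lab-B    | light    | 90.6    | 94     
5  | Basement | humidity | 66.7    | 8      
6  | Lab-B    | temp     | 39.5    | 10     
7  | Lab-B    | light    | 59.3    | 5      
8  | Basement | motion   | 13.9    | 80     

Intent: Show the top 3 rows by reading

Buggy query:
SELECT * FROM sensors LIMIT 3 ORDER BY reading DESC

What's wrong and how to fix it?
Bug: LIMIT must come after ORDER BY

Fix: Sort with ORDER BY, then apply LIMIT

Corrected query:
SELECT * FROM sensors ORDER BY reading DESC LIMIT 3

Result:
id | location | kind     | reading | battery
---+----------+----------+---------+--------
4  | Lab-B    | light    | 90.6    | 94     
3  | Basement | co2      | 76.6    | 73     
5  | Basement | humidity | 66.7    | 8      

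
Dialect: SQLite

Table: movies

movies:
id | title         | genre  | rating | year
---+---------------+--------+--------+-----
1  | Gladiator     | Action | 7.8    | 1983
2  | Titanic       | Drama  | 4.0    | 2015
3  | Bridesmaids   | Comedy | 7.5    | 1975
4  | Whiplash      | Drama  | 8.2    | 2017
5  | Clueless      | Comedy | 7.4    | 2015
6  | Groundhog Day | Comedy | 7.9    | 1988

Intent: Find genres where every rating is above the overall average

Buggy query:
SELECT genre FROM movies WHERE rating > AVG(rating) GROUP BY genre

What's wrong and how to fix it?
Bug: AVG() is an aggregate; it can't sit directly in WHERE

Fix: Use a subquery for AVG and a HAVING MIN(...) filter so the condition holds for every row in the group

Corrected query:
SELECT genre FROM movies GROUP BY genre HAVING MIN(rating) > (SELECT AVG(rating) FROM movies)

Result:
genre 
------
Action
Comedy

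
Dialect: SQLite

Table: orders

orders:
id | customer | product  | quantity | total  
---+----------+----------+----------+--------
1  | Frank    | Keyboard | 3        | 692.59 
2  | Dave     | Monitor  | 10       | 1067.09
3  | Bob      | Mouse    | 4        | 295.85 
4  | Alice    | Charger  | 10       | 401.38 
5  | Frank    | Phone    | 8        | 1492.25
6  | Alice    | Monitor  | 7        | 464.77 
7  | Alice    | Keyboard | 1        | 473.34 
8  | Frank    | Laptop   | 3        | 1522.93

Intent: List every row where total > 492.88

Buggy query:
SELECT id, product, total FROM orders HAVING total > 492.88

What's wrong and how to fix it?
Bug: This is a non-aggregate query (no GROUP BY, no aggregates), so in SQLite the HAVING clause is invalid here; a row-level condition belongs in WHERE

Fix: Use WHERE for row-level filtering

Corrected query:
SELECT id, product, total FROM orders WHERE total > 492.88

Result:
id | product  | total  
---+----------+--------
1  | Keyboard | 692.59 
2  | Monitor  | 1067.09
5  | Phone    | 1492.25
8  | Laptop   | 1522.93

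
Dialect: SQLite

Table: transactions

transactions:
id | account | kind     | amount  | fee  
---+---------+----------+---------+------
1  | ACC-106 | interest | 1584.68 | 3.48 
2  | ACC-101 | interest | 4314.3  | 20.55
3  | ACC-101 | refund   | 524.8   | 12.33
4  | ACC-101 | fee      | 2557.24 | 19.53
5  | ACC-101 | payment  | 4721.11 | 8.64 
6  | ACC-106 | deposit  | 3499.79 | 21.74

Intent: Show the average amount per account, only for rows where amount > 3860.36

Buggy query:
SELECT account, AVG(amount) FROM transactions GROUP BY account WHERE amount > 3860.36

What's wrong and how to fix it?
Bug: Row-level WHERE must come before GROUP BY in the clause order

Fix: Place WHERE between FROM and GROUP BY

Corrected query:
SELECT account, AVG(amount) FROM transactions WHERE amount > 3860.36 GROUP BY account

Result:
account | AVG(amount)
--------+------------
ACC-101 | 4517.705   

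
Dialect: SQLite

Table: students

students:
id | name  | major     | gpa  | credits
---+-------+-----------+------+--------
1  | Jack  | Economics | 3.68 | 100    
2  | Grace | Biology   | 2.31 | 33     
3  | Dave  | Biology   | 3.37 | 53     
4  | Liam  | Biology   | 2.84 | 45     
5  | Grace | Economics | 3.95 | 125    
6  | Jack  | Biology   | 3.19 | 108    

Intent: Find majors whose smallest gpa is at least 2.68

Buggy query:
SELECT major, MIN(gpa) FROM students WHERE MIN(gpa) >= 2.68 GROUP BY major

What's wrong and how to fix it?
Bug: MIN() in WHERE is a misuse of aggregate

Fix: Replace WHERE with HAVING after the GROUP BY

Corrected query:
SELECT major, MIN(gpa) FROM students GROUP BY major HAVING MIN(gpa) >= 2.68

Result:
major     | MIN(gpa)
----------+---------
Economics | 3.68    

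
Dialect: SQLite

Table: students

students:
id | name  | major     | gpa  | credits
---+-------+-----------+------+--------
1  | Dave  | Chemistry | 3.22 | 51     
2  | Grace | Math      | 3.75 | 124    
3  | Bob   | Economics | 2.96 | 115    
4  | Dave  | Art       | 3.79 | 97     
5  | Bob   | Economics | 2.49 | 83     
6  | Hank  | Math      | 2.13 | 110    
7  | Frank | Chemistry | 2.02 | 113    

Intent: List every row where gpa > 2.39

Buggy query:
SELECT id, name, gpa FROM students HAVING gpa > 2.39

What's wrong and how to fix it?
Bug: This is a non-aggregate query (no GROUP BY, no aggregates), so in SQLite the HAVING clause is invalid here; a row-level condition belongs in WHERE

Fix: Replace HAVING with WHERE since the condition applies to individual rows

Corrected query:
SELECT id, name, gpa FROM students WHERE gpa > 2.39

Result:
id | name  | gpa 
---+-------+-----
1  | Dave  | 3.22
2  | Grace | 3.75
3  | Bob   | 2.96
4  | Dave  | 3.79
5  | Bob   | 2.49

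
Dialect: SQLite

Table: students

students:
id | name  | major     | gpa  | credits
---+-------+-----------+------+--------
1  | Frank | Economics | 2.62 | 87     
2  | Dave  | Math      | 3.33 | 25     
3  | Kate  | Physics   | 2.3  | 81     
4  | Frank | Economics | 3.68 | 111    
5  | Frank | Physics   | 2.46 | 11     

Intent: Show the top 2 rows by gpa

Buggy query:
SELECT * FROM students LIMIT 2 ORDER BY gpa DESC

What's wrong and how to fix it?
Bug: ORDER BY cannot follow LIMIT; LIMIT is the final clause

Fix: Swap the clauses: ORDER BY first, then LIMIT

Corrected query:
SELECT * FROM students ORDER BY gpa DESC LIMIT 2

Result:
id | name  | major     | gpa  | credits
---+-------+-----------+------+--------
4  | Frank | Economics | 3.68 | 111    
2  | Dave  | Math      | 3.33 | 25     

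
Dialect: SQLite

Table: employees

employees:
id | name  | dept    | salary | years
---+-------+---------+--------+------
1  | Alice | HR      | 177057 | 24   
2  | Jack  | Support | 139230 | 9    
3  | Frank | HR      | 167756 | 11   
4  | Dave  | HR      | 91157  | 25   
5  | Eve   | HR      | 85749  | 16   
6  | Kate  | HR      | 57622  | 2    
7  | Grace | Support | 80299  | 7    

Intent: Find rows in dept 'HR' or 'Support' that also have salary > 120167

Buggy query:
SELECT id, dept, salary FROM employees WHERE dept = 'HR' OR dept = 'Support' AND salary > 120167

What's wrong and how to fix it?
Bug: Without parentheses, AND is evaluated before OR, so the salary filter only applies to the 'Support' branch

Fix: Group the OR with parentheses (or use IN), then AND the threshold

Corrected query:
SELECT id, dept, salary FROM employees WHERE (dept = 'HR' OR dept = 'Support') AND salary > 120167

Result:
id | dept    | salary
---+---------+-------
1  | HR      | 177057
2  | Support | 139230
3  | HR      | 167756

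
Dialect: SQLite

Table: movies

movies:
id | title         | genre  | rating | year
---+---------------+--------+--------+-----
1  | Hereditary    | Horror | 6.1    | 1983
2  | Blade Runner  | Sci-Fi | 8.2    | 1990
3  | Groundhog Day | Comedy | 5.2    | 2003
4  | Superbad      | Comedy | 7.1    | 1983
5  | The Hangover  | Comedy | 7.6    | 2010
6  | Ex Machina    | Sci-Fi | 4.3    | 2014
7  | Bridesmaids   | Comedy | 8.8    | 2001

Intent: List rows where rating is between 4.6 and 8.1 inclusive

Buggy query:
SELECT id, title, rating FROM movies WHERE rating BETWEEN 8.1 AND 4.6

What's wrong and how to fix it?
Bug: The bounds are reversed; BETWEEN a AND b requires a <= b to match anything

Fix: Swap the bounds so the smaller value comes first

Corrected query:
SELECT id, title, rating FROM movies WHERE rating BETWEEN 4.6 AND 8.1

Result:
id | title         | rating
---+---------------+-------
1  | Hereditary    | 6.1   
3  | Groundhog Day | 5.2   
4  | Superbad      | 7.1   
5  | The Hangover  | 7.6   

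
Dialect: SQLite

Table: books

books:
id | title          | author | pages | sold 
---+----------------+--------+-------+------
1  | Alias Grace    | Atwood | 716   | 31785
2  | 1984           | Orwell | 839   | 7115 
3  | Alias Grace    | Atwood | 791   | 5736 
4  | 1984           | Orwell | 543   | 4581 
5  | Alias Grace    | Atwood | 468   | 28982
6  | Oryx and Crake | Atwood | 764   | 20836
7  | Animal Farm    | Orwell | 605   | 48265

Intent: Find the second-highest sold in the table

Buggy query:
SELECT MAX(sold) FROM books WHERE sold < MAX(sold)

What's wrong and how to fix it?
Bug: MAX(sold) on the right of the comparison is an aggregate-in-WHERE error

Fix: Put the inner MAX in a scalar subquery

Corrected query:
SELECT MAX(sold) FROM books WHERE sold < (SELECT MAX(sold) FROM books)

Result:
MAX(sold)
---------
31785    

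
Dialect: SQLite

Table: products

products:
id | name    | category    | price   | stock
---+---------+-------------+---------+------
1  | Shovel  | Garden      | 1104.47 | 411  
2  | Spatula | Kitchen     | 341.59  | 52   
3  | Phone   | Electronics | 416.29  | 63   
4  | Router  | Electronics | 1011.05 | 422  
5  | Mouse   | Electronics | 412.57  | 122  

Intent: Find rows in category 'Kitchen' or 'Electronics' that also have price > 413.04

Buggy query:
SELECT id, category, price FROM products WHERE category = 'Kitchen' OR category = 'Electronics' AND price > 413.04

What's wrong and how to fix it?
Bug: AND binds tighter than OR, so this parses as category = 'Kitchen' OR (category = 'Electronics' AND price > 413.04)

Fix: Add parentheses around the OR so the AND applies to both alternatives

Corrected query:
SELECT id, category, price FROM products WHERE (category = 'Kitchen' OR category = 'Electronics') AND price > 413.04

Result:
id | category    | price  
---+-------------+--------
3  | Electronics | 416.29 
4  | Electronics | 1011.05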